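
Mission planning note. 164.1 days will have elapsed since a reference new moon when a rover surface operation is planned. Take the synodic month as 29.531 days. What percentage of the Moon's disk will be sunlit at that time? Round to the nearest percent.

97%

164.1/29.531 = 5.557 lunations, so 5 complete cycles and 16.44 d into the next.
Elongation θ = 360° × 16.44/29.531 ≈ 200.5°.
cos 200.5° = (-0.937), so f = (1 − (-0.937))/2 = 0.968, so 97%.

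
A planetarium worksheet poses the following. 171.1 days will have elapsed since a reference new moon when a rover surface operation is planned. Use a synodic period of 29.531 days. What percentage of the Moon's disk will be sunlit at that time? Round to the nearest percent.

36%

Reduce mod P: 171.1 − 5×29.531 = 23.44 d into the current lunation.
Elongation θ = 360° × 23.44/29.531 ≈ 285.8°.
cos 285.8° = 0.272, so f = (1 − 0.272)/2 = 0.364, so 36%.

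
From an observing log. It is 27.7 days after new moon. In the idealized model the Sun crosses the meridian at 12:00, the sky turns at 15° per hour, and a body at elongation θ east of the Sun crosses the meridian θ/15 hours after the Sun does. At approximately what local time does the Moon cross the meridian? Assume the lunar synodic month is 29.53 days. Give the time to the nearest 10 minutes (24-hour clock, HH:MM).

10:30

Elongation θ = 360° × 27.7/29.53 ≈ 337.7°.
Delay after the Sun = 337.7° / (15°/h) ≈ 22.51 h.
12:00 + 22.513 h ≈ 10:31 → 10:30 to the nearest ten minutes.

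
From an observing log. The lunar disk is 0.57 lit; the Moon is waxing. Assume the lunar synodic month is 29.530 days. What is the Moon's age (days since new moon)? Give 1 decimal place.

8.0 days

From f = (1 − cos θ)/2: cos θ = 1 − 2×0.57 = -0.140; arccos → 98.0°.
Waxing ⇒ before full, so θ = 98.0°.
Age = 29.530 × 98.0°/360° ≈ 8.04 days.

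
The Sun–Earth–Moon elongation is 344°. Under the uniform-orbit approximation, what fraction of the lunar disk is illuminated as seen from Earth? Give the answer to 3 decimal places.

0.019

Half-versine of 344°: (1 − 0.961)/2 = 0.019.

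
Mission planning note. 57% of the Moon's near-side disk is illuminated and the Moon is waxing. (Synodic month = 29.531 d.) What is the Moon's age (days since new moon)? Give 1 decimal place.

8.0 days

Invert f = (1 − cos θ)/2 to get cos θ = 1 − 2(0.57) = -0.140, hence θ₀ = arccos -0.140 = 98.0°.
The Moon is waxing (0°–180°), so θ = 98.0° directly.
At 360°/29.531 d per day, 98.0° corresponds to 8.04 days.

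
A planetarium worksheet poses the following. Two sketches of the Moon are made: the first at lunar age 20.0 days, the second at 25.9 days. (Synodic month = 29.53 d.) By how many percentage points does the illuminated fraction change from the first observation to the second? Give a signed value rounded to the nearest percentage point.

θ₁ = 360° × 20.0/29.53 = 243.8°, f₁ = (1 − cos θ₁)/2 = 0.721.
θ₂ = 360° × 25.9/29.53 = 315.7°, f₂ = (1 − cos θ₂)/2 = 0.142.
Change = f₂ − f₁ = -0.579 → -58 percentage points.

-58 pp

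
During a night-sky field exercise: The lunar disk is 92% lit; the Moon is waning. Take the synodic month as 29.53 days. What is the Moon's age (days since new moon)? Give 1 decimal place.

17.5 days

cos θ = 1 − 2f = -0.840, giving a principal value of 147.1°.
Waning ⇒ past full, so θ = 360° − 147.1° = 212.9°.
At 360°/29.53 d per day, 212.9° corresponds to 17.46 days.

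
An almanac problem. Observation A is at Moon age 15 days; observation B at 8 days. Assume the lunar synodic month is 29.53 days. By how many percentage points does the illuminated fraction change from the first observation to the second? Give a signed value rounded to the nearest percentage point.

θ₁ = 360° × 15/29.53 = 182.9°, f₁ = (1 − cos θ₁)/2 = 0.999.
θ₂ = 360° × 8/29.53 = 97.5°, f₂ = (1 − cos θ₂)/2 = 0.566.
Change = f₂ − f₁ = -0.434 → -43 percentage points.

-43 percentage points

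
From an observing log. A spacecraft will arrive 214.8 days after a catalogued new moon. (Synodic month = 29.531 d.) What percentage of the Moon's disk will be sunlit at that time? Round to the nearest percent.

214.8/29.531 = 7.274 lunations, so 7 complete cycles and 8.08 d into the next.
The Moon has covered 8.08/29.531 of its cycle, so θ ≈ 360° × 8.08/29.531 = 98.5°.
cos 98.5° = (-0.148), so f = (1 − (-0.148))/2 = 0.574, so 57%.

57%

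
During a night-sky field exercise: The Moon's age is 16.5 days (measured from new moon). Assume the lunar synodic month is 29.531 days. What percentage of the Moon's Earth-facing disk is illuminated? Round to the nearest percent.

Elongation θ = 360° × 16.5/29.531 ≈ 201.1°.
Illuminated fraction = (1 − cos 201.1°)/2 = (1 − (-0.933))/2 ≈ 0.966, so 97%.

97%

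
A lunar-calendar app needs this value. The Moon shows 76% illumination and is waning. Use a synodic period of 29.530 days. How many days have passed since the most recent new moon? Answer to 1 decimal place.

19.6 days

From f = (1 − cos θ)/2: cos θ = 1 − 2×0.76 = -0.520; arccos → 121.3°.
Since the Moon is past full (waning), take the reflex angle: θ = 360° − 121.3° = 238.7°.
That fraction of the synodic month is 238.7/360 × 29.530 d ≈ 19.58 d.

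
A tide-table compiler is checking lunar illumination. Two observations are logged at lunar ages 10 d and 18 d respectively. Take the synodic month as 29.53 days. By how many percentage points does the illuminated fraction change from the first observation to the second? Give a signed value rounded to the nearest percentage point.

First observation: θ = 360°·10/29.53 = 121.9°, so f = 0.764.
Second observation: θ = 219.4°, f = 0.886.
Δf = 0.886 − 0.764 = +0.122, i.e. +12 pp.

+12 pp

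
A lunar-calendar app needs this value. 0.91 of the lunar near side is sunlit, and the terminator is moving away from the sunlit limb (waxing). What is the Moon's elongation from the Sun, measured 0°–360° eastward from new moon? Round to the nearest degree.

145°

cos θ = 1 − 2f = -0.820, giving a principal value of 145.1°.
Before full moon the principal value applies: θ = 145.1°.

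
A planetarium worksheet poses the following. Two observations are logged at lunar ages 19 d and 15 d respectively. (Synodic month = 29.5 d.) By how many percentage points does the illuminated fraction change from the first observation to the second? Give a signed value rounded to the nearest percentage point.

+19 pp

θ₁ = 360° × 19/29.5 = 231.9°, f₁ = (1 − cos θ₁)/2 = 0.809.
θ₂ = 360° × 15/29.5 = 183.1°, f₂ = (1 − cos θ₂)/2 = 0.999.
Change = f₂ − f₁ = +0.191 → +19 percentage points.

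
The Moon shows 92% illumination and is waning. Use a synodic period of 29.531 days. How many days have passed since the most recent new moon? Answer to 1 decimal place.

cos θ = 1 − 2f = -0.840, giving a principal value of 147.1°.
Waning ⇒ past full, so θ = 360° − 147.1° = 212.9°.
That fraction of the synodic month is 212.9/360 × 29.531 d ≈ 17.46 d.

17.5 days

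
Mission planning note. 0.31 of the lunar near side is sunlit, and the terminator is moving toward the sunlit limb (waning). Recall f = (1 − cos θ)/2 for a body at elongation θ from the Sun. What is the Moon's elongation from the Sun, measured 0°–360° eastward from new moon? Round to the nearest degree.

292°

cos θ = 1 − 2f = 0.380, giving a principal value of 67.7°.
Since the Moon is past full (waning), take the reflex angle: θ = 360° − 67.7° = 292.3°.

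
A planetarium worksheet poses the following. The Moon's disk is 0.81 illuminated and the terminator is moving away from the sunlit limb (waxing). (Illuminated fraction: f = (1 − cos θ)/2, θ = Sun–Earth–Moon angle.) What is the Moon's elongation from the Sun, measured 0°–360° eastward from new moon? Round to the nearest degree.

Invert f = (1 − cos θ)/2 to get cos θ = 1 − 2(0.81) = -0.620, hence θ₀ = arccos -0.620 = 128.3°.
Before full moon the principal value applies: θ = 128.3°.

128°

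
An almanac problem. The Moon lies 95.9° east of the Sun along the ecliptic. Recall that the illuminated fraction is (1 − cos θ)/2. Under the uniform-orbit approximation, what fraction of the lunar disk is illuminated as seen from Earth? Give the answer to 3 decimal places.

0.551

cos 95.9° = (-0.103), so f = (1 − (-0.103))/2 = 0.551.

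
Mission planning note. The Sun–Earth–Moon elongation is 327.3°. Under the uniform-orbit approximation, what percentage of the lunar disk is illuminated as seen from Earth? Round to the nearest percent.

8%

f = (1 − cos 327.3°)/2 = (1 − 0.842)/2 ≈ 0.079, i.e. 8%.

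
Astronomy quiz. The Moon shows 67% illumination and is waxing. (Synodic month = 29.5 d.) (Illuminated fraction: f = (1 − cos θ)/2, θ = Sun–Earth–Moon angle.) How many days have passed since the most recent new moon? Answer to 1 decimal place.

cos θ = 1 − 2f = -0.340, giving a principal value of 109.9°.
Before full moon the principal value applies: θ = 109.9°.
Age = 29.5 × 109.9°/360° ≈ 9.00 days.

9.0 days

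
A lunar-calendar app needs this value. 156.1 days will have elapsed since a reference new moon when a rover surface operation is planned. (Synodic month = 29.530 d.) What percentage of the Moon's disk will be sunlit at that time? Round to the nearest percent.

Reduce mod P: 156.1 − 5×29.530 = 8.45 d into the current lunation.
Elongation θ = 360° × 8.45/29.530 ≈ 103.0°.
Illuminated fraction = (1 − cos 103.0°)/2 = (1 − (-0.225))/2 ≈ 0.613, so 61%.

61%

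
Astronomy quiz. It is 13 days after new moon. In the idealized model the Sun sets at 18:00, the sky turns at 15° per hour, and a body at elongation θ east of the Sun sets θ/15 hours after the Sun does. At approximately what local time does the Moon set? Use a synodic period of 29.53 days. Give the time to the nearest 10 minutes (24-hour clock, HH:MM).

Elongation θ = 360° × 13/29.53 ≈ 158.5°.
The Moon trails the Sun by θ/15 = 158.5/15 ≈ 10.57 hours.
18:00 + 10.566 h ≈ 04:34 → 04:30 to the nearest ten minutes.

04:30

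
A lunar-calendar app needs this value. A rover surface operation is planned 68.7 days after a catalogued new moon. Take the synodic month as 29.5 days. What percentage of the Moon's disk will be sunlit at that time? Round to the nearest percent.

68.7 d spans 2 complete synodic months (2 × 29.5 = 59.00 d) plus 9.70 d.
Phase angle: θ = 360°·(9.70 d)/(29.5 d) = 118.4°.
Illuminated fraction = (1 − cos 118.4°)/2 = (1 − (-0.475))/2 ≈ 0.738, so 74%.

74%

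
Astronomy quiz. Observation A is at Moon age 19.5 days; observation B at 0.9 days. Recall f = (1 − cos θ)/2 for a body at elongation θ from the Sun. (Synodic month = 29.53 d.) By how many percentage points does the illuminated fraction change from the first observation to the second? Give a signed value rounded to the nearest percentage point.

-76 percentage points

First observation: θ = 360°·19.5/29.53 = 237.7°, so f = 0.767.
Second observation: θ = 11.0°, f = 0.009.
Δf = 0.009 − 0.767 = -0.758, i.e. -76 pp.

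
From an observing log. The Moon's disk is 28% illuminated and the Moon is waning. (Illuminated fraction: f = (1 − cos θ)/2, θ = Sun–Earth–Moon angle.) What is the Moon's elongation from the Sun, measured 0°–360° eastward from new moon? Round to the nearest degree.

296°

cos θ = 1 − 2f = 0.440, giving a principal value of 63.9°.
Waning ⇒ past full, so θ = 360° − 63.9° = 296.1°.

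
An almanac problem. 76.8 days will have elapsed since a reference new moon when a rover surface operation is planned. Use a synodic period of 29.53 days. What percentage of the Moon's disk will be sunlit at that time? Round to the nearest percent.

Reduce mod P: 76.8 − 2×29.53 = 17.74 d into the current lunation.
The Moon has covered 17.74/29.53 of its cycle, so θ ≈ 360° × 17.74/29.53 = 216.3°.
With cos θ = (-0.806), the lit fraction is (1 − (-0.806))/2 ≈ 0.903, so 90%.

90%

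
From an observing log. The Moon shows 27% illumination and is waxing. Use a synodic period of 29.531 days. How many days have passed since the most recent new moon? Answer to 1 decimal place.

5.1 days

cos θ = 1 − 2f = 0.460, giving a principal value of 62.6°.
Waxing ⇒ before full, so θ = 62.6°.
At 360°/29.531 d per day, 62.6° corresponds to 5.14 days.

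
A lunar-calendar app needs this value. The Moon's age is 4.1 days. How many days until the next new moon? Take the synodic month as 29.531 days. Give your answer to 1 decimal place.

One full lunation from the last new moon is 29.531 d; remaining = 29.531 − 4.1 = 25.431 d.

25.4 days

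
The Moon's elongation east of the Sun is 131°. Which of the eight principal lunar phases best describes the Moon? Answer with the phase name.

waxing gibbous

131° lies in the waxing gibbous sector of the 8-phase cycle.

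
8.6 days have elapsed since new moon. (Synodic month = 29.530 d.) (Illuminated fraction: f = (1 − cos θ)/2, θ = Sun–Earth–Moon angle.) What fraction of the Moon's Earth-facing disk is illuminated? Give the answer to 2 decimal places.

Elongation θ = 360° × 8.6/29.530 ≈ 104.8°.
Illuminated fraction = (1 − cos 104.8°)/2 = (1 − (-0.256))/2 ≈ 0.628.

0.63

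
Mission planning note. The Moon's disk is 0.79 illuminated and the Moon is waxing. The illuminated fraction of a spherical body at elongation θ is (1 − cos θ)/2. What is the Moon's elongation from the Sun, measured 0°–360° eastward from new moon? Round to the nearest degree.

125°

Invert f = (1 − cos θ)/2 to get cos θ = 1 − 2(0.79) = -0.580, hence θ₀ = arccos -0.580 = 125.5°.
Before full moon the principal value applies: θ = 125.5°.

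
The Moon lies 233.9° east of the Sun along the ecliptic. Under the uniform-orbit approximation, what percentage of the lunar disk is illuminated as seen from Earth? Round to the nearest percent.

f = (1 − cos 233.9°)/2 = (1 − (-0.589))/2 ≈ 0.795, i.e. 79%.

79%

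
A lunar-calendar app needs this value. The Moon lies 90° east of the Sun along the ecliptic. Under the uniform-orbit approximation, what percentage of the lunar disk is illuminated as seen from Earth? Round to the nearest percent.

50%

f = (1 − cos 90°)/2 = (1 − 0.000)/2 ≈ 0.500, i.e. 50%.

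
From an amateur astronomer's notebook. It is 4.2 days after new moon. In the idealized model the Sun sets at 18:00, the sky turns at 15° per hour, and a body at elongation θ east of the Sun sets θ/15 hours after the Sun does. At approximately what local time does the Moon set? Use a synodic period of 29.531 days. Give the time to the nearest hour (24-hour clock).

21:00

Phase angle: θ = 360°·(4.2 d)/(29.531 d) = 51.2°.
The Moon trails the Sun by θ/15 = 51.2/15 ≈ 3.41 hours.
18:00 + 3.41 h ≈ 21:25 → 21:00 to the nearest hour.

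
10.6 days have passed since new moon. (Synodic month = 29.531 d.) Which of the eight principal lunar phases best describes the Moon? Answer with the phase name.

θ ≈ 360° × 10.6/29.531 = 129°, which falls in the waxing gibbous sector.

waxing gibbous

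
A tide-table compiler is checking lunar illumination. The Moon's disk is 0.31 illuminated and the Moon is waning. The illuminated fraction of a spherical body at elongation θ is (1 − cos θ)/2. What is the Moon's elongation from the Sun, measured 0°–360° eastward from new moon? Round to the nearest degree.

292°

From f = (1 − cos θ)/2: cos θ = 1 − 2×0.31 = 0.380; arccos → 67.7°.
Since the Moon is past full (waning), take the reflex angle: θ = 360° − 67.7° = 292.3°.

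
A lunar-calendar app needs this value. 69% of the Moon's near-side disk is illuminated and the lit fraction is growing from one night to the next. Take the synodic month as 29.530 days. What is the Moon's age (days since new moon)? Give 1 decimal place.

cos θ = 1 − 2f = -0.380, giving a principal value of 112.3°.
The Moon is waxing (0°–180°), so θ = 112.3° directly.
That fraction of the synodic month is 112.3/360 × 29.530 d ≈ 9.21 d.

9.2 days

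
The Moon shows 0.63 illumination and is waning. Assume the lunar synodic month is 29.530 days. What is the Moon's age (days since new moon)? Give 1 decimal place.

cos θ = 1 − 2f = -0.260, giving a principal value of 105.1°.
A waning Moon lies in 180°–360°, so θ = 360° − 105.1° = 254.9°.
Age = 29.530 × 254.9°/360° ≈ 20.91 days.

20.9 days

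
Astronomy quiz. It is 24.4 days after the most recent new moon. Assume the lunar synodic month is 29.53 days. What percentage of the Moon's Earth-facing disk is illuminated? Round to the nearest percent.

27%

Elongation θ = 360° × 24.4/29.53 ≈ 297.5°.
Illuminated fraction = (1 − cos 297.5°)/2 = (1 − 0.461)/2 ≈ 0.269, so 27%.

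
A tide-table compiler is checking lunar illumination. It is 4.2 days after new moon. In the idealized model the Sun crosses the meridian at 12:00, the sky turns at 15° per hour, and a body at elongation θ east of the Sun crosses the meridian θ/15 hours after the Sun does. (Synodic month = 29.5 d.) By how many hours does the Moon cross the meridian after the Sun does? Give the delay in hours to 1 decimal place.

3.4 h

Phase angle: θ = 360°·(4.2 d)/(29.5 d) = 51.3°.
At 15° of sky rotation per hour, 51.3° corresponds to a 3.42 h lag.
So the Moon crosses the meridian 3.42 h after the Sun.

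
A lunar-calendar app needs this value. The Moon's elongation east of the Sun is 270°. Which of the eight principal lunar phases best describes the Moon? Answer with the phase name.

last quarter

The last quarter sector spans roughly 248°–292°; 270° falls inside it.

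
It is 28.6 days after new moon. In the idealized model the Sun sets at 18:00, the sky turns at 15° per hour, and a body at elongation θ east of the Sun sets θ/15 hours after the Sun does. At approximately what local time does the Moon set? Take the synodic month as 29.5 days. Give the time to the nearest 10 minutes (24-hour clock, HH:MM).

Elongation θ = 360° × 28.6/29.5 ≈ 349.0°.
The Moon trails the Sun by θ/15 = 349.0/15 ≈ 23.27 hours.
18:00 + 23.268 h ≈ 17:16 → 17:20 to the nearest ten minutes.

17:20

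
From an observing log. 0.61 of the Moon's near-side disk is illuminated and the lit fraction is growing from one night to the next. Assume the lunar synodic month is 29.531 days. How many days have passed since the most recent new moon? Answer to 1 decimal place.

8.4 days

From f = (1 − cos θ)/2: cos θ = 1 − 2×0.61 = -0.220; arccos → 102.7°.
Waxing ⇒ before full, so θ = 102.7°.
That fraction of the synodic month is 102.7/360 × 29.531 d ≈ 8.43 d.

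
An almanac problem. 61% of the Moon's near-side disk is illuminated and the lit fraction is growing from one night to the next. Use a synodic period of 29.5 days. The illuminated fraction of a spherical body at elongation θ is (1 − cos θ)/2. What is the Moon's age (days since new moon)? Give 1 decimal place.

8.4 days

From f = (1 − cos θ)/2: cos θ = 1 − 2×0.61 = -0.220; arccos → 102.7°.
Before full moon the principal value applies: θ = 102.7°.
At 360°/29.5 d per day, 102.7° corresponds to 8.42 days.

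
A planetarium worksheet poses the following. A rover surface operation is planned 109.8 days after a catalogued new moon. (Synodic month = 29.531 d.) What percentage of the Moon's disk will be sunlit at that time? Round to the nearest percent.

109.8/29.531 = 3.718 lunations, so 3 complete cycles and 21.21 d into the next.
The Moon has covered 21.21/29.531 of its cycle, so θ ≈ 360° × 21.21/29.531 = 258.5°.
With cos θ = (-0.199), the lit fraction is (1 − (-0.199))/2 ≈ 0.599, so 60%.

60%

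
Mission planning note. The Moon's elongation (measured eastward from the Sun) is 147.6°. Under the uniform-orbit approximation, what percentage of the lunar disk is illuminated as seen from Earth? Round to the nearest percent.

92%

cos 147.6° = (-0.844), so f = (1 − (-0.844))/2 = 0.922, i.e. 92%.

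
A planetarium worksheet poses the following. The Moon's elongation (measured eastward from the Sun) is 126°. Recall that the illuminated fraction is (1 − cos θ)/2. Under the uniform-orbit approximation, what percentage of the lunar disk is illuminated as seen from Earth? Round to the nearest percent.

79%

Half-versine of 126°: (1 − (-0.588))/2 = 0.794, i.e. 79%.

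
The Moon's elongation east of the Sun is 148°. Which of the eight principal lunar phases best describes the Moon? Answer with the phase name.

The waxing gibbous sector spans roughly 112°–158°; 148° falls inside it.

waxing gibbous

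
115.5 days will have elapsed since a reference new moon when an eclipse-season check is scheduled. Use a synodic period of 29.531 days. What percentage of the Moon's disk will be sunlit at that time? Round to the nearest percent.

Reduce mod P: 115.5 − 3×29.531 = 26.91 d into the current lunation.
Phase angle: θ = 360°·(26.91 d)/(29.531 d) = 328.0°.
With cos θ = 0.848, the lit fraction is (1 − 0.848)/2 ≈ 0.076, so 8%.

8%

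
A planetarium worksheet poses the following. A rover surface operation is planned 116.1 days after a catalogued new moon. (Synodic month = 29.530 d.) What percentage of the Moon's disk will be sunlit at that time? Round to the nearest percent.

116.1 d spans 3 complete synodic months (3 × 29.530 = 88.59 d) plus 27.51 d.
The Moon has covered 27.51/29.530 of its cycle, so θ ≈ 360° × 27.51/29.530 = 335.4°.
With cos θ = 0.909, the lit fraction is (1 − 0.909)/2 ≈ 0.045, so 5%.

5%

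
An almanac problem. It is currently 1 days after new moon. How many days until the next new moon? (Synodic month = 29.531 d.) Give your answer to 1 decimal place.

The next new moon completes the synodic month: 29.531 − 1 = 28.531 days.

28.5 days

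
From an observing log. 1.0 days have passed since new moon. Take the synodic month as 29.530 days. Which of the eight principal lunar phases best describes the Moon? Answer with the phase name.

At 1.0/29.530 of the cycle, θ ≈ 12° — the new moon range.

new moon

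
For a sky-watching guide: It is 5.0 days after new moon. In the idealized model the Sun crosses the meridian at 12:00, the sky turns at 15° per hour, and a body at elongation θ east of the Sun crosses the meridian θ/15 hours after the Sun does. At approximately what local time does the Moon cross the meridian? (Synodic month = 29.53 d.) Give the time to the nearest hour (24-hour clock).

Phase angle: θ = 360°·(5.0 d)/(29.53 d) = 61.0°.
At 15° of sky rotation per hour, 61.0° corresponds to a 4.06 h lag.
12:00 + 4.06 h ≈ 16:04 → 16:00 to the nearest hour.

16:00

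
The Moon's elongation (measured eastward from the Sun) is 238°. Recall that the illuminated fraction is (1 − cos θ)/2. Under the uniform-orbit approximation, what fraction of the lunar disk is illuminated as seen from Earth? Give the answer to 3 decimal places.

0.765

f = (1 − cos 238°)/2 = (1 − (-0.530))/2 ≈ 0.765.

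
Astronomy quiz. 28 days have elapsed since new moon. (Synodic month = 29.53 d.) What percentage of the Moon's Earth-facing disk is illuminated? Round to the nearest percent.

3%

Elongation θ = 360° × 28/29.53 ≈ 341.3°.
With cos θ = 0.947, the lit fraction is (1 − 0.947)/2 ≈ 0.026, so 3%.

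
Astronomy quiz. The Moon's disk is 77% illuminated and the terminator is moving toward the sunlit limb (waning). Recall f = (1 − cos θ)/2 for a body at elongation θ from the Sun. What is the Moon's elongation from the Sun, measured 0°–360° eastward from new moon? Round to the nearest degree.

237°

Invert f = (1 − cos θ)/2 to get cos θ = 1 − 2(0.77) = -0.540, hence θ₀ = arccos -0.540 = 122.7°.
A waning Moon lies in 180°–360°, so θ = 360° − 122.7° = 237.3°.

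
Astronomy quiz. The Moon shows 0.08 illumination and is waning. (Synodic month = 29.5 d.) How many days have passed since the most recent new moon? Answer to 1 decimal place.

26.8 days

Invert f = (1 − cos θ)/2 to get cos θ = 1 − 2(0.08) = 0.840, hence θ₀ = arccos 0.840 = 32.9°.
Waning ⇒ past full, so θ = 360° − 32.9° = 327.1°.
At 360°/29.5 d per day, 327.1° corresponds to 26.81 days.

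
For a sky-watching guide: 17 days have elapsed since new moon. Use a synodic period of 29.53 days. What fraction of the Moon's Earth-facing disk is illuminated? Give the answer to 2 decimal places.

0.94

The Moon has covered 17/29.53 of its cycle, so θ ≈ 360° × 17/29.53 = 207.2°.
With cos θ = (-0.889), the lit fraction is (1 − (-0.889))/2 ≈ 0.945.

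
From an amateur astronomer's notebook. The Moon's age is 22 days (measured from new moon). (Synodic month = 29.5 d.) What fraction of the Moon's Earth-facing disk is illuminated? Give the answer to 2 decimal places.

Elongation θ = 360° × 22/29.5 ≈ 268.5°.
With cos θ = (-0.027), the lit fraction is (1 − (-0.027))/2 ≈ 0.513.

0.51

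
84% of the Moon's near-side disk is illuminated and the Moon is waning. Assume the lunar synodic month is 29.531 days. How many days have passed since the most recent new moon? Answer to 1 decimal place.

18.6 days

From f = (1 − cos θ)/2: cos θ = 1 − 2×0.84 = -0.680; arccos → 132.8°.
Waning ⇒ past full, so θ = 360° − 132.8° = 227.2°.
At 360°/29.531 d per day, 227.2° corresponds to 18.63 days.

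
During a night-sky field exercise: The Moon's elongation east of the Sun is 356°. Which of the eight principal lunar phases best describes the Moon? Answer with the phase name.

356° lies in the new moon sector of the 8-phase cycle.

new moon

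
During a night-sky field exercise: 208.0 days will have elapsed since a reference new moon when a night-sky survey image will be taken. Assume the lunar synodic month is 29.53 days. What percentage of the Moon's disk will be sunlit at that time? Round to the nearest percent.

Reduce mod P: 208.0 − 7×29.53 = 1.29 d into the current lunation.
Elongation θ = 360° × 1.29/29.53 ≈ 15.7°.
cos 15.7° = 0.963, so f = (1 − 0.963)/2 = 0.019, so 2%.

2%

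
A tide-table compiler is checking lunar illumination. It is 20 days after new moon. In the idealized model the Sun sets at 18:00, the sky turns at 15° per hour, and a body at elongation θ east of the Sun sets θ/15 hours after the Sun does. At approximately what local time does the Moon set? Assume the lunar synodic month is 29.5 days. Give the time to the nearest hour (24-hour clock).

Elongation θ = 360° × 20/29.5 ≈ 244.1°.
The Moon trails the Sun by θ/15 = 244.1/15 ≈ 16.27 hours.
18:00 + 16.27 h ≈ 10:16 → 10:00 to the nearest hour.

10:00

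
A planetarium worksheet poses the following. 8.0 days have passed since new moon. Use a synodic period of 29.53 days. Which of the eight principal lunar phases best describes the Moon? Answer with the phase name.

first quarter

θ ≈ 360° × 8.0/29.53 = 98°, which falls in the first quarter sector.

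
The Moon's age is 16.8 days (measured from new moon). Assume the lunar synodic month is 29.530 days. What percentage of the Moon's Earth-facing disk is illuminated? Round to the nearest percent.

95%

The Moon has covered 16.8/29.530 of its cycle, so θ ≈ 360° × 16.8/29.530 = 204.8°.
With cos θ = (-0.908), the lit fraction is (1 − (-0.908))/2 ≈ 0.954, so 95%.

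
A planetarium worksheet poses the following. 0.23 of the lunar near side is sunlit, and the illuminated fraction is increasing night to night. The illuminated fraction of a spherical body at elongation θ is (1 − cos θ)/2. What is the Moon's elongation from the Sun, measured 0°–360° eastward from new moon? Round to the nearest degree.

57°

cos θ = 1 − 2f = 0.540, giving a principal value of 57.3°.
Before full moon the principal value applies: θ = 57.3°.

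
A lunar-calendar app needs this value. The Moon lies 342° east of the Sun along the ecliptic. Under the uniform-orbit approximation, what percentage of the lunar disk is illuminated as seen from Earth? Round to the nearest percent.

f = (1 − cos 342°)/2 = (1 − 0.951)/2 ≈ 0.024, i.e. 2%.

2%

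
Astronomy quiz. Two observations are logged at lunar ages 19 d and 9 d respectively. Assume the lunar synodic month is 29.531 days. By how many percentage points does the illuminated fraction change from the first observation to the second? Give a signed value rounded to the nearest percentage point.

-14 pp

θ₁ = 360° × 19/29.531 = 231.6°, f₁ = (1 − cos θ₁)/2 = 0.810.
θ₂ = 360° × 9/29.531 = 109.7°, f₂ = (1 − cos θ₂)/2 = 0.669.
Change = f₂ − f₁ = -0.142 → -14 percentage points.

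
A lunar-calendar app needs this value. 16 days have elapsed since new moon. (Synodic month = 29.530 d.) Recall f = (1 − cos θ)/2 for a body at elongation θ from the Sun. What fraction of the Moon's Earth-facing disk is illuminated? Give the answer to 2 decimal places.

0.98

Phase angle: θ = 360°·(16 d)/(29.530 d) = 195.1°.
cos 195.1° = (-0.966), so f = (1 − (-0.966))/2 = 0.983.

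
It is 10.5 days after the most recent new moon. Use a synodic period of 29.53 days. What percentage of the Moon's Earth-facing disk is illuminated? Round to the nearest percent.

81%

Phase angle: θ = 360°·(10.5 d)/(29.53 d) = 128.0°.
With cos θ = (-0.616), the lit fraction is (1 − (-0.616))/2 ≈ 0.808, so 81%.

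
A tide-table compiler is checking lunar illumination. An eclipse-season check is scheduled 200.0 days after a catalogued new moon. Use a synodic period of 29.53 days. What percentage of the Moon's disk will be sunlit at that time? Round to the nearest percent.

Reduce mod P: 200.0 − 6×29.53 = 22.82 d into the current lunation.
Phase angle: θ = 360°·(22.82 d)/(29.53 d) = 278.2°.
With cos θ = 0.143, the lit fraction is (1 − 0.143)/2 ≈ 0.429, so 43%.

43%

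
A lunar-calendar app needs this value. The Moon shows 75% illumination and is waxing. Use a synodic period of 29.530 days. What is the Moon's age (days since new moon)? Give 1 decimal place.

9.8 days

cos θ = 1 − 2f = -0.500, giving a principal value of 120.0°.
Before full moon the principal value applies: θ = 120.0°.
Age = 29.530 × 120.0°/360° ≈ 9.84 days.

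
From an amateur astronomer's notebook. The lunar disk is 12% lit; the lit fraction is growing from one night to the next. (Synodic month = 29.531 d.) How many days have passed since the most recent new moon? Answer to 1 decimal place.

cos θ = 1 − 2f = 0.760, giving a principal value of 40.5°.
Before full moon the principal value applies: θ = 40.5°.
At 360°/29.531 d per day, 40.5° corresponds to 3.33 days.

3.3 days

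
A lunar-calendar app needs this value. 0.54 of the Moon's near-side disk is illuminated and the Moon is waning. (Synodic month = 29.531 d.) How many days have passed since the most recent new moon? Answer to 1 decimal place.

21.8 days

From f = (1 − cos θ)/2: cos θ = 1 − 2×0.54 = -0.080; arccos → 94.6°.
A waning Moon lies in 180°–360°, so θ = 360° − 94.6° = 265.4°.
That fraction of the synodic month is 265.4/360 × 29.531 d ≈ 21.77 d.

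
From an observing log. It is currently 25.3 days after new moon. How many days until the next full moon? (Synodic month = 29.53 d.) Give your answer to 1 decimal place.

19.0 days

Full moon occurs at elongation 180°, i.e. at age 29.53 × 180/360 = 14.765 d.
This lunation's full moon (14.765 d) has passed, so add one period: 44.295 − 25.3 = 18.995 days.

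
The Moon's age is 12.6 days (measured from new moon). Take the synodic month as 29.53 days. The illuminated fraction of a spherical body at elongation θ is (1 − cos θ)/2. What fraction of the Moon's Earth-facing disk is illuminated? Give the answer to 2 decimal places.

0.95

Elongation θ = 360° × 12.6/29.53 ≈ 153.6°.
Illuminated fraction = (1 − cos 153.6°)/2 = (1 − (-0.896))/2 ≈ 0.948.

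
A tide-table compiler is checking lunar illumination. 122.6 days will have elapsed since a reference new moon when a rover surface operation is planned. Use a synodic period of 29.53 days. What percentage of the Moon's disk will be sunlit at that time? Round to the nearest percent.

122.6 d spans 4 complete synodic months (4 × 29.53 = 118.12 d) plus 4.48 d.
The Moon has covered 4.48/29.53 of its cycle, so θ ≈ 360° × 4.48/29.53 = 54.6°.
cos 54.6° = 0.579, so f = (1 − 0.579)/2 = 0.210, so 21%.

21%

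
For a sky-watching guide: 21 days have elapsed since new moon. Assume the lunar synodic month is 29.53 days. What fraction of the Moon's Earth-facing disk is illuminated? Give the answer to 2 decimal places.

Elongation θ = 360° × 21/29.53 ≈ 256.0°.
Illuminated fraction = (1 − cos 256.0°)/2 = (1 − (-0.242))/2 ≈ 0.621.

0.62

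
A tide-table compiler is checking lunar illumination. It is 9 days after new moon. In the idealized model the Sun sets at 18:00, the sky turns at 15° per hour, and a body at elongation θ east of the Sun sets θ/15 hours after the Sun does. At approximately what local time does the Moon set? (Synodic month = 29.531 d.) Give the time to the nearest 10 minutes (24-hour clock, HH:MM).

Elongation θ = 360° × 9/29.531 ≈ 109.7°.
The Moon trails the Sun by θ/15 = 109.7/15 ≈ 7.31 hours.
18:00 + 7.314 h ≈ 01:19 → 01:20 to the nearest ten minutes.

01:20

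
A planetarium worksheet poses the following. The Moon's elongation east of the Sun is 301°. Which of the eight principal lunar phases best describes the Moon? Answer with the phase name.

waning crescent

301° lies in the waning crescent sector of the 8-phase cycle.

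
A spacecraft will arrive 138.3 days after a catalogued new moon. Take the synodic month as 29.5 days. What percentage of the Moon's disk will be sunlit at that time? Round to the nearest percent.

138.3 d spans 4 complete synodic months (4 × 29.5 = 118.00 d) plus 20.30 d.
The Moon has covered 20.30/29.5 of its cycle, so θ ≈ 360° × 20.30/29.5 = 247.7°.
cos 247.7° = (-0.379), so f = (1 − (-0.379))/2 = 0.689, so 69%.

69%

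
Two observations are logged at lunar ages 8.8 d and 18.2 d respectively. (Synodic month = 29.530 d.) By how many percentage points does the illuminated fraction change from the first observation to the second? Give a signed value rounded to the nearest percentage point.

+22 percentage points

θ₁ = 360° × 8.8/29.530 = 107.3°, f₁ = (1 − cos θ₁)/2 = 0.649.
θ₂ = 360° × 18.2/29.530 = 221.9°, f₂ = (1 − cos θ₂)/2 = 0.872.
Change = f₂ − f₁ = +0.224 → +22 percentage points.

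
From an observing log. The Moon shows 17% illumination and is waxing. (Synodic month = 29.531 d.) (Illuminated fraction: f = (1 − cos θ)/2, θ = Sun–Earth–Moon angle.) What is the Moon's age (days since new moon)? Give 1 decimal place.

4.0 days

Invert f = (1 − cos θ)/2 to get cos θ = 1 − 2(0.17) = 0.660, hence θ₀ = arccos 0.660 = 48.7°.
Before full moon the principal value applies: θ = 48.7°.
Age = 29.531 × 48.7°/360° ≈ 3.99 days.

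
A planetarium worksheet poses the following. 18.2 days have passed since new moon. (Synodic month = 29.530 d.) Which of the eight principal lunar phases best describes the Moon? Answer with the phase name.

waning gibbous

θ ≈ 360° × 18.2/29.530 = 222°, which falls in the waning gibbous sector.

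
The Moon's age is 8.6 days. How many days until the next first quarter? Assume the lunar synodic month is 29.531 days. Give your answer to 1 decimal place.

First quarter is 0.25 of the way through the cycle: age 0.25 × 29.531 = 7.383 d.
Already past this cycle's first quarter; the next is at 7.383 + 29.531 = 36.914 d, so 36.914 − 8.6 = 28.314 days.

28.3 days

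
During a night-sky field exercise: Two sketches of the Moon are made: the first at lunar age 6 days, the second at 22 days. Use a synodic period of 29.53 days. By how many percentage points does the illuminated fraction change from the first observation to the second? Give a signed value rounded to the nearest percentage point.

+16 pp

θ₁ = 360° × 6/29.53 = 73.1°, f₁ = (1 − cos θ₁)/2 = 0.355.
θ₂ = 360° × 22/29.53 = 268.2°, f₂ = (1 − cos θ₂)/2 = 0.516.
Change = f₂ − f₁ = +0.161 → +16 percentage points.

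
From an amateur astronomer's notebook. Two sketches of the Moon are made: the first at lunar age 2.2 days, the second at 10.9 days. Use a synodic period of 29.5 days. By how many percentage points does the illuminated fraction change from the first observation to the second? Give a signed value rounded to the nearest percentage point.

+79 pp

First observation: θ = 360°·2.2/29.5 = 26.8°, so f = 0.054.
Second observation: θ = 133.0°, f = 0.841.
Δf = 0.841 − 0.054 = +0.787, i.e. +79 pp.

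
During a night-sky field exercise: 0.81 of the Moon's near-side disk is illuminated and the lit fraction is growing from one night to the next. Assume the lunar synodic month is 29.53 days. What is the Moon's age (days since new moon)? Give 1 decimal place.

From f = (1 − cos θ)/2: cos θ = 1 − 2×0.81 = -0.620; arccos → 128.3°.
Before full moon the principal value applies: θ = 128.3°.
At 360°/29.53 d per day, 128.3° corresponds to 10.53 days.

10.5 days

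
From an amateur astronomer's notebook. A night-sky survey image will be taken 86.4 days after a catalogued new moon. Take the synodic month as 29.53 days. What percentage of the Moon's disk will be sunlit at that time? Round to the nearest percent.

Reduce mod P: 86.4 − 2×29.53 = 27.34 d into the current lunation.
Phase angle: θ = 360°·(27.34 d)/(29.53 d) = 333.3°.
cos 333.3° = 0.893, so f = (1 − 0.893)/2 = 0.053, so 5%.

5%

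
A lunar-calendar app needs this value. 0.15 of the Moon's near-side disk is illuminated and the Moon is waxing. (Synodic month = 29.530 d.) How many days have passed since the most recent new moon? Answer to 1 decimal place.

From f = (1 − cos θ)/2: cos θ = 1 − 2×0.15 = 0.700; arccos → 45.6°.
The Moon is waxing (0°–180°), so θ = 45.6° directly.
At 360°/29.530 d per day, 45.6° corresponds to 3.74 days.

3.7 days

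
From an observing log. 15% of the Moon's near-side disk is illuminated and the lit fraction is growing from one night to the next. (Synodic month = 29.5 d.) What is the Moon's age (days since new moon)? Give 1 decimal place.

From f = (1 − cos θ)/2: cos θ = 1 − 2×0.15 = 0.700; arccos → 45.6°.
The Moon is waxing (0°–180°), so θ = 45.6° directly.
That fraction of the synodic month is 45.6/360 × 29.5 d ≈ 3.73 d.

3.7 days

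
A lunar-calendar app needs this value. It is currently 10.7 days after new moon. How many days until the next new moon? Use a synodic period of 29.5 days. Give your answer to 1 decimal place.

18.8 days

The next new moon completes the synodic month: 29.5 − 10.7 = 18.800 days.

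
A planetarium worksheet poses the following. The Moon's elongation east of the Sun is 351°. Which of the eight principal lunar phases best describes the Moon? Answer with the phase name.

new moon

351° lies in the new moon sector of the 8-phase cycle.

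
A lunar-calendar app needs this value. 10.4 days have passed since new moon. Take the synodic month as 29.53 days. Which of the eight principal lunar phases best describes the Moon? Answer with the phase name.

waxing gibbous

At 10.4/29.53 of the cycle, θ ≈ 127° — the waxing gibbous range.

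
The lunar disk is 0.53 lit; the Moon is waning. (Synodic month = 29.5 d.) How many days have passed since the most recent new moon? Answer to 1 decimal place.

21.8 days

cos θ = 1 − 2f = -0.060, giving a principal value of 93.4°.
A waning Moon lies in 180°–360°, so θ = 360° − 93.4° = 266.6°.
That fraction of the synodic month is 266.6/360 × 29.5 d ≈ 21.84 d.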